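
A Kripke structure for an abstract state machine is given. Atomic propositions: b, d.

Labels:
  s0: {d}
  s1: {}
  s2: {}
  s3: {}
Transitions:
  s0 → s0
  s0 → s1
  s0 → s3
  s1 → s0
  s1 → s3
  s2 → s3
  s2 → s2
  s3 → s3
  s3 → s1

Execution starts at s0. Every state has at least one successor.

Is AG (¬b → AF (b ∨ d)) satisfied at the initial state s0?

Violated

States satisfying ¬b → AF (b ∨ d): {s0}.
States satisfying AG (¬b → AF (b ∨ d)): ∅.
s1 is reachable from s0 and violates ¬b → AF (b ∨ d), so AG fails at s0.
s0 ∉ Sat(AG (¬b → AF (b ∨ d))).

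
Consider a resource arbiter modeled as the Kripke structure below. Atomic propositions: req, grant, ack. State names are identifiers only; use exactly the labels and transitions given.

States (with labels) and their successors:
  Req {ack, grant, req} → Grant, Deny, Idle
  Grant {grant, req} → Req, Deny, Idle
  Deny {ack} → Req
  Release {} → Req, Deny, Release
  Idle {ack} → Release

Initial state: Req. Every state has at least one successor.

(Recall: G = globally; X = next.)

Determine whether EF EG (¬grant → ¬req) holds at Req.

Holds

States satisfying EG (¬grant → ¬req): {Req, Grant, Deny, Release, Idle}.
States satisfying EF EG (¬grant → ¬req): {Req, Grant, Deny, Release, Idle}.
Some path from Req reaches a state where EG (¬grant → ¬req) holds.
Req ∈ Sat(EF EG (¬grant → ¬req)).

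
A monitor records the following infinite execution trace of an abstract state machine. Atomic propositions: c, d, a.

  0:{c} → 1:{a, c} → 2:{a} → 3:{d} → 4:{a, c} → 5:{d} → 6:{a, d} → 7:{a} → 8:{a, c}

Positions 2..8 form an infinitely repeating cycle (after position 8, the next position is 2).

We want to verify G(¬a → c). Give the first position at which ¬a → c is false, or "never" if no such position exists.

Check ¬a → c at each position in order: 0 ✓, 1 ✓, 2 ✓.
At position 3 the labels are {d}, so ¬a → c is false there. This is the first violation.

3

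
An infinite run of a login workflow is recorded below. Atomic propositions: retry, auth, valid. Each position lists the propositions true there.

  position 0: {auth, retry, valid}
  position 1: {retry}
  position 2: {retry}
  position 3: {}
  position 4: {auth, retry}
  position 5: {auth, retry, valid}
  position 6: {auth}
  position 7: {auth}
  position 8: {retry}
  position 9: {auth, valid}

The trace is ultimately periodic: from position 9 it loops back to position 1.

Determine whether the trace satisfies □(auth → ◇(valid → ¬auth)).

Satisfied

auth → ◇(valid → ¬auth) holds at every position 0..9, and those are all positions ever visited, so □(auth → ◇(valid → ¬auth)) holds.
Positions where auth holds: 0, 4, 5, 6, 7, 9.
Check ◇(valid → ¬auth) at each: 0→ok, 4→ok, 5→ok, 6→ok, 7→ok, 9→ok.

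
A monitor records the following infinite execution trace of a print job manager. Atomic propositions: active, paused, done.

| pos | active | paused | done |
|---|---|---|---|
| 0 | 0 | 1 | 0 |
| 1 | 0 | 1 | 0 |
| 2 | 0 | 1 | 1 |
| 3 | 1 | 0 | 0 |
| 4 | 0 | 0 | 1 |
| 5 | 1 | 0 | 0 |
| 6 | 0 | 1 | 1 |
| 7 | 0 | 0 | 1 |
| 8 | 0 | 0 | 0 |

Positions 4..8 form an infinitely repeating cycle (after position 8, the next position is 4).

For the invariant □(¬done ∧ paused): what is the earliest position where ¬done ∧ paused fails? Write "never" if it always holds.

2

Check ¬done ∧ paused at each position in order: 0 ✓, 1 ✓.
At position 2 the labels are {done, paused}, so ¬done ∧ paused is false there. This is the first violation.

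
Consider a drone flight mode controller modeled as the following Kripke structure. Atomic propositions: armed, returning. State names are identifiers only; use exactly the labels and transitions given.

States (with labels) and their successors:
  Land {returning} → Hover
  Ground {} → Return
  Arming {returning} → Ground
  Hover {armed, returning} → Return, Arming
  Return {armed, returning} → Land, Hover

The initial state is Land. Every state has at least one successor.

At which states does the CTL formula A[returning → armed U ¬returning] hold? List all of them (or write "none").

States satisfying returning → armed: {Ground, Hover, Return}.
States satisfying ¬returning: {Ground}.
States satisfying A[returning → armed U ¬returning]: {Ground}.

{Ground}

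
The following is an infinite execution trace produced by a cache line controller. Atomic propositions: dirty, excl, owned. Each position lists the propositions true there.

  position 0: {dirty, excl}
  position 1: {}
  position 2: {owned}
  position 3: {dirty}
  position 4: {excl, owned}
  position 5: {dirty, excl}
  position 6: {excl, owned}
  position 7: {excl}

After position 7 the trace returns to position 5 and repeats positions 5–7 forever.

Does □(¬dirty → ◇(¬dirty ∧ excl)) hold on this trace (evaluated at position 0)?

Holds

¬dirty → ◇(¬dirty ∧ excl) holds at every position 0..7, and those are all positions ever visited, so □(¬dirty → ◇(¬dirty ∧ excl)) holds.
Positions where ¬dirty holds: 1, 2, 4, 6, 7.
Check ◇(¬dirty ∧ excl) at each: 1→ok, 2→ok, 4→ok, 6→ok, 7→ok.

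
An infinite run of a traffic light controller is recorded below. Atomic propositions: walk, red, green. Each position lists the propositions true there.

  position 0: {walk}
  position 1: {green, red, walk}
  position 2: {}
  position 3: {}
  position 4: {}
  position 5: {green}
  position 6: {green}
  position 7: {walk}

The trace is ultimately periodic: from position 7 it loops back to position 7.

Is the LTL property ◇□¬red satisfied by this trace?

□¬red holds at position 2, which is reachable from 0, so ◇□¬red holds.

Satisfied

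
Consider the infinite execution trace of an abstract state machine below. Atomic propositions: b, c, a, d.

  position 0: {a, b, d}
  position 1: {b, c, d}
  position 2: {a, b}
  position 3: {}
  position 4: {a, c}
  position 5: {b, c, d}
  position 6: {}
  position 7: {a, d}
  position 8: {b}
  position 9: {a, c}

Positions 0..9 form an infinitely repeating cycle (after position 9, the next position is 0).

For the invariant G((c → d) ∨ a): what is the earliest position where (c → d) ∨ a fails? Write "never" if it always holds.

(c → d) ∨ a holds at every position 0..9, and those are all the positions the trace ever visits, so the invariant G((c → d) ∨ a) is never violated.

never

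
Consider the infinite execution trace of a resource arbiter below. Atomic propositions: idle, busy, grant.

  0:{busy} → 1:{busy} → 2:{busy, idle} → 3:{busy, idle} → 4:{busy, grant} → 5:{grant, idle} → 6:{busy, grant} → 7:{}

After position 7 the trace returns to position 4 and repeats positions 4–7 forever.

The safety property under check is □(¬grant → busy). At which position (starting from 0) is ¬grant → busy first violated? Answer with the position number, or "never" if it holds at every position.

Check ¬grant → busy at each position in order: 0 ✓, 1 ✓, 2 ✓, 3 ✓, 4 ✓, 5 ✓, 6 ✓.
At position 7 the labels are {}, so ¬grant → busy is false there. This is the first violation.

7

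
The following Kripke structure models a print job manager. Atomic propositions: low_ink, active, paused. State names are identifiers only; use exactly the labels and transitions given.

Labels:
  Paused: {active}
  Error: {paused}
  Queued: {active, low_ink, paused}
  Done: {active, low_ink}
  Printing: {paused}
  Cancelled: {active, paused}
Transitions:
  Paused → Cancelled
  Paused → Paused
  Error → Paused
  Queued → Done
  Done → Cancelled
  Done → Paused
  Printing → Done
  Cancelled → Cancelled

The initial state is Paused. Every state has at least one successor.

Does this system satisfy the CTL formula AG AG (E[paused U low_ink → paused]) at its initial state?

Yes

States satisfying AG (E[paused U low_ink → paused]): {Paused, Error, Cancelled}.
States satisfying AG AG (E[paused U low_ink → paused]): {Paused, Error, Cancelled}.
Every state reachable from Paused satisfies AG (E[paused U low_ink → paused]).
Paused ∈ Sat(AG AG (E[paused U low_ink → paused])).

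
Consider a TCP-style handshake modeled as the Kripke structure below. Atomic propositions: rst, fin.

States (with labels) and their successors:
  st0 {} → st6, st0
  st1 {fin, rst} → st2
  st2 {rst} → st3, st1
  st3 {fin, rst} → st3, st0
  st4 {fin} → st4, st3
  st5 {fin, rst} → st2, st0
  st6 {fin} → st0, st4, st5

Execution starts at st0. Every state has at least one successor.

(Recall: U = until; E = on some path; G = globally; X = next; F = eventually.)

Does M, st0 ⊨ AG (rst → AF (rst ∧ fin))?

States satisfying rst → AF (rst ∧ fin): {st0, st1, st2, st3, st4, st5, st6}.
States satisfying AG (rst → AF (rst ∧ fin)): {st0, st1, st2, st3, st4, st5, st6}.
Every state reachable from st0 satisfies rst → AF (rst ∧ fin).
st0 ∈ Sat(AG (rst → AF (rst ∧ fin))).

Satisfied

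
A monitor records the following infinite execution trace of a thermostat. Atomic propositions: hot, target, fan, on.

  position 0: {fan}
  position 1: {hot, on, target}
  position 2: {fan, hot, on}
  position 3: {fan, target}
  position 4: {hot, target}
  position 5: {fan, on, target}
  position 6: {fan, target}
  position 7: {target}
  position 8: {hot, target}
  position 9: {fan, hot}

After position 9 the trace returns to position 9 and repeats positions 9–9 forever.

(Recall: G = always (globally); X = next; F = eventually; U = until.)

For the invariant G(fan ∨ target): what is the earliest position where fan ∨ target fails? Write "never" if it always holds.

never

fan ∨ target holds at every position 0..9, and those are all the positions the trace ever visits, so the invariant G(fan ∨ target) is never violated.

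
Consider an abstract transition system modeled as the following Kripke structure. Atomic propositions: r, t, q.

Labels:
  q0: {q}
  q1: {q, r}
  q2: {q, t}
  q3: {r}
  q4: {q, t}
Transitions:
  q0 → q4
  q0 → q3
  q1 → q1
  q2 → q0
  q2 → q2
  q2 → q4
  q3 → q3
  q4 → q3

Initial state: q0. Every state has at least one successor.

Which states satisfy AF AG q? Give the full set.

{q1}

States satisfying AG q: {q1}.
States satisfying AF AG q: {q1}.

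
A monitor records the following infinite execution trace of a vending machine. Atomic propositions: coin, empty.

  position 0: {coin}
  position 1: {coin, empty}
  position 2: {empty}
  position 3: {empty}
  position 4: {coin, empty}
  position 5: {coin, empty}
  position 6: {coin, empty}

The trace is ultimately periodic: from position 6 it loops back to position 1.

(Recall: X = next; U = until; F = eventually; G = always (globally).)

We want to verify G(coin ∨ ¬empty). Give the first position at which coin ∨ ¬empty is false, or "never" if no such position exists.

2

Check coin ∨ ¬empty at each position in order: 0 ✓, 1 ✓.
At position 2 the labels are {empty}, so coin ∨ ¬empty is false there. This is the first violation.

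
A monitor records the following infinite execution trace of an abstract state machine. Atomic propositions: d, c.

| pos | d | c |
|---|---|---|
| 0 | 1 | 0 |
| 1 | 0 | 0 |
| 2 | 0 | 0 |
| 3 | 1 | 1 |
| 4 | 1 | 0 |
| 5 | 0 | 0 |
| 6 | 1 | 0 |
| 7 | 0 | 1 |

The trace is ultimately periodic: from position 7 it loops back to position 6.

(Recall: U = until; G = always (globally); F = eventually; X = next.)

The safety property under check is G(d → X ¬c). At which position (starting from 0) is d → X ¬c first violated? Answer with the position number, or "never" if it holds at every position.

6

Check d → X ¬c at each position in order: 0 ✓, 1 ✓, 2 ✓, 3 ✓, 4 ✓, 5 ✓.
At position 6 the labels are {d} and the next position 7 has {c}, so d → X ¬c is false there. This is the first violation.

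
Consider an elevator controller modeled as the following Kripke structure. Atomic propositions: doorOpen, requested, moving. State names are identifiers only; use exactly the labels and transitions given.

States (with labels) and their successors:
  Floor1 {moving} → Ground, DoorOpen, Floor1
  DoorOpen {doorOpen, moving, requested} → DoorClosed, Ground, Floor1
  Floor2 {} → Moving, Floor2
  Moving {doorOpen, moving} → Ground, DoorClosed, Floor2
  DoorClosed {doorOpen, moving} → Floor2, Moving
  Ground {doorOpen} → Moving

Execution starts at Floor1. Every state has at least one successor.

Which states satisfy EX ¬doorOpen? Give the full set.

{Floor1, DoorOpen, Floor2, Moving, DoorClosed}

States satisfying ¬doorOpen: {Floor1, Floor2}.
States satisfying EX ¬doorOpen: {Floor1, DoorOpen, Floor2, Moving, DoorClosed}.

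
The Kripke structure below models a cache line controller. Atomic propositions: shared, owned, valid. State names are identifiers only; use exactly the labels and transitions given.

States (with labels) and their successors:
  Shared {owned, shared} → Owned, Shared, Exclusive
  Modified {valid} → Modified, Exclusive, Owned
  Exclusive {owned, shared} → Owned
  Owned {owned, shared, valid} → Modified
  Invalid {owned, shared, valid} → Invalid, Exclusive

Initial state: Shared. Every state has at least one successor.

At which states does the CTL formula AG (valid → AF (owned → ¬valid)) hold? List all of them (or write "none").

{Shared, Modified, Exclusive, Owned}

States satisfying valid → AF (owned → ¬valid): {Shared, Modified, Exclusive, Owned}.
States satisfying AG (valid → AF (owned → ¬valid)): {Shared, Modified, Exclusive, Owned}.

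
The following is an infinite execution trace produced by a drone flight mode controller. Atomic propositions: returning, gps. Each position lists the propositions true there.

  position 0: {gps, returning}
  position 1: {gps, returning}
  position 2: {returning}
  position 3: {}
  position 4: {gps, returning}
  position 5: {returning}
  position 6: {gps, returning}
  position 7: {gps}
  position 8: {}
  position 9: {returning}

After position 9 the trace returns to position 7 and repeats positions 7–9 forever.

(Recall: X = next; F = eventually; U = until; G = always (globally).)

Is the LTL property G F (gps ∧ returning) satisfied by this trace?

F (gps ∧ returning) must hold at every position from 0 onward. It fails at position 7, so G F (gps ∧ returning) is false.

No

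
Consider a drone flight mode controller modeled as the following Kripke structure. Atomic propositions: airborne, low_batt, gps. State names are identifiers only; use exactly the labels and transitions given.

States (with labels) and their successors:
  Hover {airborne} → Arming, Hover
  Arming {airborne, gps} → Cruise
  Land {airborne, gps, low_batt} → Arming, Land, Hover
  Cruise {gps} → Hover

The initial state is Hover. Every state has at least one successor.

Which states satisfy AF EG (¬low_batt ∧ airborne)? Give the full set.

{Hover, Arming, Cruise}

States satisfying EG (¬low_batt ∧ airborne): {Hover}.
States satisfying AF EG (¬low_batt ∧ airborne): {Hover, Arming, Cruise}.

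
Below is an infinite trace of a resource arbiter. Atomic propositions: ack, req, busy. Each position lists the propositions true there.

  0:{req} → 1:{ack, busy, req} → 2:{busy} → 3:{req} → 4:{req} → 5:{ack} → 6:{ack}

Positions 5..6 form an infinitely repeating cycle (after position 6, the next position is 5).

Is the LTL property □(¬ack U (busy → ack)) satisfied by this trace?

¬ack U (busy → ack) holds at every position 0..6, and those are all positions ever visited, so □(¬ack U (busy → ack)) holds.

Yes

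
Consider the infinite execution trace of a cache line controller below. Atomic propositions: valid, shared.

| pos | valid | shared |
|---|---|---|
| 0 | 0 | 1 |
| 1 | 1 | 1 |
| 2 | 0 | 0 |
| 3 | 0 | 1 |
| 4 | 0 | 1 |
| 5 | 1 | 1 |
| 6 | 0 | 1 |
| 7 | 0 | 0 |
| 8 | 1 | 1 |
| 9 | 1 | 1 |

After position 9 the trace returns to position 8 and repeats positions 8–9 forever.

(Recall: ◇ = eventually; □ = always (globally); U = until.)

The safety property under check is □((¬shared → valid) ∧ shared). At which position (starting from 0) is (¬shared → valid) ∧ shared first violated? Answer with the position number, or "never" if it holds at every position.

2

Check (¬shared → valid) ∧ shared at each position in order: 0 ✓, 1 ✓.
At position 2 the labels are {}, so (¬shared → valid) ∧ shared is false there. This is the first violation.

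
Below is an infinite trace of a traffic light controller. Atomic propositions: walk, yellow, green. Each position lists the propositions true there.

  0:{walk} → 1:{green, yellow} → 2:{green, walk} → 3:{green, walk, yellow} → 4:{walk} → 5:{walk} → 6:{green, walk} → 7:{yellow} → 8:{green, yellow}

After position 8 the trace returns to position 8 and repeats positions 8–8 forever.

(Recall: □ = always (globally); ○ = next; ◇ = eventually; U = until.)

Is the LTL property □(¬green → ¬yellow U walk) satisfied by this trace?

¬green → ¬yellow U walk must hold at every position from 0 onward. It fails at position 7, so □(¬green → ¬yellow U walk) is false.
Positions where ¬green holds: 0, 4, 5, 7.
Check ¬yellow U walk at each: 0→ok, 4→ok, 5→ok, 7→fails.

Violated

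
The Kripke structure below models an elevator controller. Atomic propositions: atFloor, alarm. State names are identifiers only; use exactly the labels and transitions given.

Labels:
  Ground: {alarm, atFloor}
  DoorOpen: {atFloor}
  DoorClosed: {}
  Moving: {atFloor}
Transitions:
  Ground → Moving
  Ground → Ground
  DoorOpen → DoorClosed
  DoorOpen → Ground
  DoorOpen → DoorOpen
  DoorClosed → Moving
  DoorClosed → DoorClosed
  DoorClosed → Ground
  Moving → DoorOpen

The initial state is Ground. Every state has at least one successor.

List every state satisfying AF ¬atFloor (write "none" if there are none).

{DoorClosed}

States satisfying ¬atFloor: {DoorClosed}.
States satisfying AF ¬atFloor: {DoorClosed}.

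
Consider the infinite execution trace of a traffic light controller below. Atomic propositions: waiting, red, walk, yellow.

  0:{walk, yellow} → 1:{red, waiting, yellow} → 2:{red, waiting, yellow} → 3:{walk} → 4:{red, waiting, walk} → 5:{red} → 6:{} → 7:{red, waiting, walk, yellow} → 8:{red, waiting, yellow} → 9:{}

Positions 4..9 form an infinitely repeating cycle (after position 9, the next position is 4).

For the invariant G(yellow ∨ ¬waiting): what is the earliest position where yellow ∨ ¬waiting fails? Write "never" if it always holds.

4

Check yellow ∨ ¬waiting at each position in order: 0 ✓, 1 ✓, 2 ✓, 3 ✓.
At position 4 the labels are {red, waiting, walk}, so yellow ∨ ¬waiting is false there. This is the first violation.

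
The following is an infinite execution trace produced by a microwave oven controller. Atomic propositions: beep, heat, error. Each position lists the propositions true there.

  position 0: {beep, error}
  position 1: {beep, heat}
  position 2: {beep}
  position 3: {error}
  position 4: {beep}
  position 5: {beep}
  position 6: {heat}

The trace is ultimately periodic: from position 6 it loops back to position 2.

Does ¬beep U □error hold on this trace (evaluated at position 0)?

Walking from position 0: at position 0, □error has not yet held and ¬beep fails, so ¬beep U □error is false.

No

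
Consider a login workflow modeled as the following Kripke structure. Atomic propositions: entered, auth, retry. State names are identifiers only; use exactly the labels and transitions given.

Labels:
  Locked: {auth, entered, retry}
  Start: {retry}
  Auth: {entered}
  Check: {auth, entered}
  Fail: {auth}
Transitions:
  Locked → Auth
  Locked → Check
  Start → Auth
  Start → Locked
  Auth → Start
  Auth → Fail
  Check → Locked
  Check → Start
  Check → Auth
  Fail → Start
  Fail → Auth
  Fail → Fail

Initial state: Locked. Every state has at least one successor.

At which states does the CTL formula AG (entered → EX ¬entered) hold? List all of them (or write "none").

none

States satisfying entered → EX ¬entered: {Start, Auth, Check, Fail}.
States satisfying AG (entered → EX ¬entered): ∅.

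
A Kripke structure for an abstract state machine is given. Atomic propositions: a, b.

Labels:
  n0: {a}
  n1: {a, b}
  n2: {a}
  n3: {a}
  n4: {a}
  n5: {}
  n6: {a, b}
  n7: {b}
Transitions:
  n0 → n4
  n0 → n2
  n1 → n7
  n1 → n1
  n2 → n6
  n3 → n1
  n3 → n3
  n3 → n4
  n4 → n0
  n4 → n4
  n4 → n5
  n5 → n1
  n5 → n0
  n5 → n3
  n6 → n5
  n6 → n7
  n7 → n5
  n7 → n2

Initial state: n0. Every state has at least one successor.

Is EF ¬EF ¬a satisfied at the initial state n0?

Violated

States satisfying ¬EF ¬a: ∅.
States satisfying EF ¬EF ¬a: ∅.
No suitable path/successor from n0 witnesses the formula.
n0 ∉ Sat(EF ¬EF ¬a).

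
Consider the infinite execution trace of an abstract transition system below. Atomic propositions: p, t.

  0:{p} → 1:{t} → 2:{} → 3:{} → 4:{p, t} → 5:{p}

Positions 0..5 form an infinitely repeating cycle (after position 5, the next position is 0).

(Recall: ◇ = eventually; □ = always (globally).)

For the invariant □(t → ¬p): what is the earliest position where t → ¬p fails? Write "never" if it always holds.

Check t → ¬p at each position in order: 0 ✓, 1 ✓, 2 ✓, 3 ✓.
At position 4 the labels are {p, t}, so t → ¬p is false there. This is the first violation.

4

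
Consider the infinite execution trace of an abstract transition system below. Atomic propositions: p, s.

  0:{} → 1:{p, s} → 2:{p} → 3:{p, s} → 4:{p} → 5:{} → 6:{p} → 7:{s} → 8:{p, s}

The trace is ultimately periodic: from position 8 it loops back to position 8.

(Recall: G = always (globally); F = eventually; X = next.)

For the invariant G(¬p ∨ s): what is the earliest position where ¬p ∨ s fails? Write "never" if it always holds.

2

Check ¬p ∨ s at each position in order: 0 ✓, 1 ✓.
At position 2 the labels are {p}, so ¬p ∨ s is false there. This is the first violation.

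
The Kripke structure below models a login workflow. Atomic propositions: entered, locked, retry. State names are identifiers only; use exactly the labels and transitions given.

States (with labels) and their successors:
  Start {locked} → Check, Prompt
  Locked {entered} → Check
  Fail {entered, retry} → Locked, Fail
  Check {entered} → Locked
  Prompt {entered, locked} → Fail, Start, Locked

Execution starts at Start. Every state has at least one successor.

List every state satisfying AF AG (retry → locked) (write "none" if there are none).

States satisfying AG (retry → locked): {Locked, Check}.
States satisfying AF AG (retry → locked): {Locked, Check}.

{Locked, Check}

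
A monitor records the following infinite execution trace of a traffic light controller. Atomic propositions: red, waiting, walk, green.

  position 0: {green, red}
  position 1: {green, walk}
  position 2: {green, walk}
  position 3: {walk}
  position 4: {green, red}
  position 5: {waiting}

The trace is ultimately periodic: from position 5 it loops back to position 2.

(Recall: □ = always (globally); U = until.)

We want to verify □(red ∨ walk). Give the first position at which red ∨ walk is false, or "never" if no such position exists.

Check red ∨ walk at each position in order: 0 ✓, 1 ✓, 2 ✓, 3 ✓, 4 ✓.
At position 5 the labels are {waiting}, so red ∨ walk is false there. This is the first violation.

5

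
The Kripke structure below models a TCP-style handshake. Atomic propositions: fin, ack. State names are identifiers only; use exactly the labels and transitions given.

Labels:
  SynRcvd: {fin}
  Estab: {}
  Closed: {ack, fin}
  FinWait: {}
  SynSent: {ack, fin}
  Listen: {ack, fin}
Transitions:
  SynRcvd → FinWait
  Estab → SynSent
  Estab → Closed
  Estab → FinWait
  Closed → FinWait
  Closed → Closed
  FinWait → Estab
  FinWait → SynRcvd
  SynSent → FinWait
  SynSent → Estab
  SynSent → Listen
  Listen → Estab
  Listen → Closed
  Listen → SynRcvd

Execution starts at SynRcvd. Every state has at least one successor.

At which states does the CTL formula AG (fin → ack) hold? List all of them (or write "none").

none

States satisfying fin → ack: {Estab, Closed, FinWait, SynSent, Listen}.
States satisfying AG (fin → ack): ∅.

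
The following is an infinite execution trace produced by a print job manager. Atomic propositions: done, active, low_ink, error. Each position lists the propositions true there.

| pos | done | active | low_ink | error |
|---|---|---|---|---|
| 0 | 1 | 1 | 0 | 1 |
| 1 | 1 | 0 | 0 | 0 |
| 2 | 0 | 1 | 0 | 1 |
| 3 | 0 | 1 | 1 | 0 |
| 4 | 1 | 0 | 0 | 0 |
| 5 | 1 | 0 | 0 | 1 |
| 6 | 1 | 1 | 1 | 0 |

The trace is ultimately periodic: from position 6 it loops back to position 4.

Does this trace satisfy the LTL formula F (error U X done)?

Yes

error U X done holds at position 0, which is reachable from 0, so F (error U X done) holds.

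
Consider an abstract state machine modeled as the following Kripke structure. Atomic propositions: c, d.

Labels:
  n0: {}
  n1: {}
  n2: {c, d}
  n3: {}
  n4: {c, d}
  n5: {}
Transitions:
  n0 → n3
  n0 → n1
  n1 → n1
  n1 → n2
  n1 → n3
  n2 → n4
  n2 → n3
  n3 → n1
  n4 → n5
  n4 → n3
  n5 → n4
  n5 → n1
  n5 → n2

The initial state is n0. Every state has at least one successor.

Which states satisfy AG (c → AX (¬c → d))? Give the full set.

none

States satisfying c → AX (¬c → d): {n0, n1, n3, n5}.
States satisfying AG (c → AX (¬c → d)): ∅.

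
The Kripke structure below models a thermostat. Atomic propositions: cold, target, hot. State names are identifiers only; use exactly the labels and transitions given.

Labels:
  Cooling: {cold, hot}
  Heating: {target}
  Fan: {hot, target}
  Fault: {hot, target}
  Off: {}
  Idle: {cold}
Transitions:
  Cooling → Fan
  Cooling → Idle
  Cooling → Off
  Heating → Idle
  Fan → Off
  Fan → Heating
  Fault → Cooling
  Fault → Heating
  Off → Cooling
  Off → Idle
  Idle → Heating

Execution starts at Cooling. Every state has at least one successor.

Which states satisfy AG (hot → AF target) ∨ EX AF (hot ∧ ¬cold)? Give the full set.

States satisfying hot → AF target: {Heating, Fan, Fault, Off, Idle}.
States satisfying AG (hot → AF target): {Heating, Idle}.
States satisfying AF (hot ∧ ¬cold): {Fan, Fault}.
States satisfying EX AF (hot ∧ ¬cold): {Cooling}.
States satisfying AG (hot → AF target) ∨ EX AF (hot ∧ ¬cold): {Cooling, Heating, Idle}.

{Cooling, Heating, Idle}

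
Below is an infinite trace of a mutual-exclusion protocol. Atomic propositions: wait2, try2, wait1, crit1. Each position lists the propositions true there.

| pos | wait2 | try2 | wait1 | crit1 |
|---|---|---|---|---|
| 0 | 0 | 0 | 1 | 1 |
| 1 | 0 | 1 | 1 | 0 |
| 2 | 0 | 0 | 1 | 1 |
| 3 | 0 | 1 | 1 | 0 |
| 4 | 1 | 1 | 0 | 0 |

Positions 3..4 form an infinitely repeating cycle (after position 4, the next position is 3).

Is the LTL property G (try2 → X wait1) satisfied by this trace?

try2 → X wait1 must hold at every position from 0 onward. It fails at position 3, so G (try2 → X wait1) is false.
Positions where try2 holds: 1, 3, 4.
Check X wait1 at each: 1→ok, 3→fails, 4→ok.

No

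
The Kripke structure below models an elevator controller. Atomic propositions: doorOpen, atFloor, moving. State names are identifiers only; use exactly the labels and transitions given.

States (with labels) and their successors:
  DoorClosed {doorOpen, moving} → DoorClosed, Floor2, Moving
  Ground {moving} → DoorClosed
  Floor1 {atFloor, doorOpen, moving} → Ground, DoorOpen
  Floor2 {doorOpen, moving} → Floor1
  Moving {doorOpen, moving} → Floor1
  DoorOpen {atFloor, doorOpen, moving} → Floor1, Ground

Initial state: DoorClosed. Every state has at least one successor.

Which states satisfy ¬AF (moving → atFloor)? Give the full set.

States satisfying moving → atFloor: {Floor1, DoorOpen}.
States satisfying AF (moving → atFloor): {Floor1, Floor2, Moving, DoorOpen}.
States satisfying ¬AF (moving → atFloor): {DoorClosed, Ground}.

{DoorClosed, Ground}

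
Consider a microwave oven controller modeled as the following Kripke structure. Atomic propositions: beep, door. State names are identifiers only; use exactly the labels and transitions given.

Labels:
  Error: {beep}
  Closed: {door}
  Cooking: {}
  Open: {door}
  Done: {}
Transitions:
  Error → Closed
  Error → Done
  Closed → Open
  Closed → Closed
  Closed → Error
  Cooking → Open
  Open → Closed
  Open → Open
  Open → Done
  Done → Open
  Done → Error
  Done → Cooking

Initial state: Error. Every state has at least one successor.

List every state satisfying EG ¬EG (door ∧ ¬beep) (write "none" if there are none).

States satisfying ¬EG (door ∧ ¬beep): {Error, Cooking, Done}.
States satisfying EG ¬EG (door ∧ ¬beep): {Error, Done}.

{Error, Done}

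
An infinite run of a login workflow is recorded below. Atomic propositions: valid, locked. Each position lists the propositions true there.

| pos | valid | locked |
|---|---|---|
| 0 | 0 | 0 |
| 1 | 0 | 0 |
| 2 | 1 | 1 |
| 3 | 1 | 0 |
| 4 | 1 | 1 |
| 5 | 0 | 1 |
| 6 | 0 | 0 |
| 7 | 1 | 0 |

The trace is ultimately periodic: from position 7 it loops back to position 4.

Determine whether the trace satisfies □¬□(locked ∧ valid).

Satisfied

¬□(locked ∧ valid) holds at every position 0..7, and those are all positions ever visited, so □¬□(locked ∧ valid) holds.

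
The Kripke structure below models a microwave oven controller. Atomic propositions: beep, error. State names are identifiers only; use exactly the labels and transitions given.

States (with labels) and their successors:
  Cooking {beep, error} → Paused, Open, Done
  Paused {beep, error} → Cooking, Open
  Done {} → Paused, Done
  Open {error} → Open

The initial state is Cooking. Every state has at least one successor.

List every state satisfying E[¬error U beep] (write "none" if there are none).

{Cooking, Paused, Done}

States satisfying ¬error: {Done}.
States satisfying beep: {Cooking, Paused}.
States satisfying E[¬error U beep]: {Cooking, Paused, Done}.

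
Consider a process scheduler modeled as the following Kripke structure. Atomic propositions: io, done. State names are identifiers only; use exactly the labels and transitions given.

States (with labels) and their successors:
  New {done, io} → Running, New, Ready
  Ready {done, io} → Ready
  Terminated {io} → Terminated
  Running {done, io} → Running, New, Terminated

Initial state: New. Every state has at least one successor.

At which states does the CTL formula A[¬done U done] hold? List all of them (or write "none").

{New, Ready, Running}

States satisfying ¬done: {Terminated}.
States satisfying done: {New, Ready, Running}.
States satisfying A[¬done U done]: {New, Ready, Running}.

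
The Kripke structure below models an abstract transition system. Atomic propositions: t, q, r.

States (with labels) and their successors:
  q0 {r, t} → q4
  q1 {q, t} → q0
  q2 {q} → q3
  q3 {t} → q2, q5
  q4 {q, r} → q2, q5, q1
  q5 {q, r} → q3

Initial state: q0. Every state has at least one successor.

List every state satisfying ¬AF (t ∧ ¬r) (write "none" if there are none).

States satisfying t ∧ ¬r: {q1, q3}.
States satisfying AF (t ∧ ¬r): {q0, q1, q2, q3, q4, q5}.
States satisfying ¬AF (t ∧ ¬r): ∅.

none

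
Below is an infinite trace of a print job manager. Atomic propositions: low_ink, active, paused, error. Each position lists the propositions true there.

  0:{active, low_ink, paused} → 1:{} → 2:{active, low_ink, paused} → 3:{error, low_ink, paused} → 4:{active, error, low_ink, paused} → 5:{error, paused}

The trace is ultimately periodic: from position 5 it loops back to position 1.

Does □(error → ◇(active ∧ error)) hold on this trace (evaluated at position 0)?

Holds

error → ◇(active ∧ error) holds at every position 0..5, and those are all positions ever visited, so □(error → ◇(active ∧ error)) holds.
Positions where error holds: 3, 4, 5.
Check ◇(active ∧ error) at each: 3→ok, 4→ok, 5→ok.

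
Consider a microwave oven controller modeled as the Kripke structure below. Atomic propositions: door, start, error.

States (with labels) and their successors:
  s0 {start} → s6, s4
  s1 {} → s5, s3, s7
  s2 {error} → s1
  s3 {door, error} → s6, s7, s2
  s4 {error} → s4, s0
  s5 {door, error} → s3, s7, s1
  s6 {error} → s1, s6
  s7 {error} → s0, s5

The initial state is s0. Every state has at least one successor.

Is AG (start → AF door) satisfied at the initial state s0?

Violated

States satisfying start → AF door: {s1, s2, s3, s4, s5, s6, s7}.
States satisfying AG (start → AF door): ∅.
s0 is reachable from s0 and violates start → AF door, so AG fails at s0.
s0 ∉ Sat(AG (start → AF door)).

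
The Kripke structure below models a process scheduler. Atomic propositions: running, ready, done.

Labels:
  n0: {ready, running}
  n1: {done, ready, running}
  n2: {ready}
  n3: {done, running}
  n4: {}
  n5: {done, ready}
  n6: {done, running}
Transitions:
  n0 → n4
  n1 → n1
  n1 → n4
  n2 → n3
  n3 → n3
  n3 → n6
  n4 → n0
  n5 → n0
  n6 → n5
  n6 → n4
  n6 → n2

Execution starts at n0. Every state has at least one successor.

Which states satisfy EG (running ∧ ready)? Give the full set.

States satisfying running ∧ ready: {n0, n1}.
States satisfying EG (running ∧ ready): {n1}.

{n1}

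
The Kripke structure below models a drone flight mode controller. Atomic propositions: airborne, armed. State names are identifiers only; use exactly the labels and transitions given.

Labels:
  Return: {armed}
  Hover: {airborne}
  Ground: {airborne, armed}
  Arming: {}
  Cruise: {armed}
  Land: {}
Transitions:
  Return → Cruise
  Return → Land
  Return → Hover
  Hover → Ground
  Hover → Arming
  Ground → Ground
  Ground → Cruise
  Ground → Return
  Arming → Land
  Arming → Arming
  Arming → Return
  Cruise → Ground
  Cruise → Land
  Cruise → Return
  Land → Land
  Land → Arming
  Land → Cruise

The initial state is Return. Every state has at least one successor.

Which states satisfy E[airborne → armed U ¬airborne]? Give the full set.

States satisfying airborne → armed: {Return, Ground, Arming, Cruise, Land}.
States satisfying ¬airborne: {Return, Arming, Cruise, Land}.
States satisfying E[airborne → armed U ¬airborne]: {Return, Ground, Arming, Cruise, Land}.

{Return, Ground, Arming, Cruise, Land}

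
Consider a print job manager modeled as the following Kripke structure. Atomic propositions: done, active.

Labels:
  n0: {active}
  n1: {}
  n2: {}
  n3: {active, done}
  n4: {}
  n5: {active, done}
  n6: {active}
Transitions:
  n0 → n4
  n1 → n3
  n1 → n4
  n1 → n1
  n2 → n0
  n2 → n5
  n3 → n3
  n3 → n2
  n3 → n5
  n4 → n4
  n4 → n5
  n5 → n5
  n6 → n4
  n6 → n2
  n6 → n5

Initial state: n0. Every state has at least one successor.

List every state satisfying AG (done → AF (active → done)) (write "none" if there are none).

States satisfying done → AF (active → done): {n0, n1, n2, n3, n4, n5, n6}.
States satisfying AG (done → AF (active → done)): {n0, n1, n2, n3, n4, n5, n6}.

{n0, n1, n2, n3, n4, n5, n6}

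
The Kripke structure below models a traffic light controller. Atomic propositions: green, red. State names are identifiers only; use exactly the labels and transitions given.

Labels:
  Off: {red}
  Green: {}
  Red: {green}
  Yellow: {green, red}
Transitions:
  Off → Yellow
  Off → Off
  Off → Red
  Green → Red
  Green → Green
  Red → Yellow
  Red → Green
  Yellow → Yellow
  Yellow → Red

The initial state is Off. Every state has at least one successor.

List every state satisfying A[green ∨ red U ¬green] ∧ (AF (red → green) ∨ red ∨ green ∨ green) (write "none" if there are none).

{Off, Green}

States satisfying green ∨ red: {Off, Red, Yellow}.
States satisfying ¬green: {Off, Green}.
States satisfying A[green ∨ red U ¬green]: {Off, Green}.
States satisfying red → green: {Green, Red, Yellow}.
States satisfying AF (red → green): {Green, Red, Yellow}.
States satisfying red ∨ green: {Off, Red, Yellow}.
States satisfying red ∨ green ∨ green: {Off, Red, Yellow}.
States satisfying AF (red → green) ∨ red ∨ green ∨ green: {Off, Green, Red, Yellow}.
States satisfying A[green ∨ red U ¬green] ∧ (AF (red → green) ∨ red ∨ green ∨ green): {Off, Green}.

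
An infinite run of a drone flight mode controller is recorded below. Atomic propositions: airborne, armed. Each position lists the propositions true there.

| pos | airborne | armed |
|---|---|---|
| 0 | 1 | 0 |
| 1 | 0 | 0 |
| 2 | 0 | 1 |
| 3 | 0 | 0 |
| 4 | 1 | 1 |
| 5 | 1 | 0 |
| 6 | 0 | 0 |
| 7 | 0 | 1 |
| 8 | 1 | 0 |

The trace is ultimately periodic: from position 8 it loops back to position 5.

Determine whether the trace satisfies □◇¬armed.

◇¬armed holds at every position 0..8, and those are all positions ever visited, so □◇¬armed holds.

Satisfied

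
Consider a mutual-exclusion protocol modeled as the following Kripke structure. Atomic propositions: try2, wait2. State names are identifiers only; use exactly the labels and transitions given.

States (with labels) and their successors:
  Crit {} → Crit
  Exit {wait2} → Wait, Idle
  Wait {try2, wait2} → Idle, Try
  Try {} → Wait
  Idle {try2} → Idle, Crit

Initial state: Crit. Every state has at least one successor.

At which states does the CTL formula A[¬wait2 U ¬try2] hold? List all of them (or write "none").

States satisfying ¬wait2: {Crit, Try, Idle}.
States satisfying ¬try2: {Crit, Exit, Try}.
States satisfying A[¬wait2 U ¬try2]: {Crit, Exit, Try}.

{Crit, Exit, Try}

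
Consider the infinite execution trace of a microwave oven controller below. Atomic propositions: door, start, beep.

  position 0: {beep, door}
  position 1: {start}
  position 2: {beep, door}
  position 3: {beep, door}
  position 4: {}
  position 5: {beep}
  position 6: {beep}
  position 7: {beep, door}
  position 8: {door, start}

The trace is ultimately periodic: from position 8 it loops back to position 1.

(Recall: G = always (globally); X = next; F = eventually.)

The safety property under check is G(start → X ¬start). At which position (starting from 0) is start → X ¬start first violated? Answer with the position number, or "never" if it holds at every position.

8

Check start → X ¬start at each position in order: 0 ✓, 1 ✓, 2 ✓, 3 ✓, 4 ✓, 5 ✓, 6 ✓, 7 ✓.
At position 8 the labels are {door, start} and the next position 1 has {start}, so start → X ¬start is false there. This is the first violation.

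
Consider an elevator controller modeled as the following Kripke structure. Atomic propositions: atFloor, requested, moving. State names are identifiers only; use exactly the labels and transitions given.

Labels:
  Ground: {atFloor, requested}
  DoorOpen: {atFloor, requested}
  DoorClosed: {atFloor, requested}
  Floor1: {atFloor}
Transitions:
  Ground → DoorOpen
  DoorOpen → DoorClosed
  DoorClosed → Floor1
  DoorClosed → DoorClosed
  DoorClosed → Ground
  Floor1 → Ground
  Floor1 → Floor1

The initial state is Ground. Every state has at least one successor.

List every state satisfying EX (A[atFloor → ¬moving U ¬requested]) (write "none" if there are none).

States satisfying A[atFloor → ¬moving U ¬requested]: {Floor1}.
States satisfying EX (A[atFloor → ¬moving U ¬requested]): {DoorClosed, Floor1}.

{DoorClosed, Floor1}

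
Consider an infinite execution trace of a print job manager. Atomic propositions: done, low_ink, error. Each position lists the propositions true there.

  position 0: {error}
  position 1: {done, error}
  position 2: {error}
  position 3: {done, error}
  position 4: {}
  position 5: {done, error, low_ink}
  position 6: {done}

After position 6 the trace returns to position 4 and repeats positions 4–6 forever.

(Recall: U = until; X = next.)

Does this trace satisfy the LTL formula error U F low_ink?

Yes

Walking from position 0: F low_ink first holds at position 0, and error holds at every earlier position along the way, so error U F low_ink holds.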